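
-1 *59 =-59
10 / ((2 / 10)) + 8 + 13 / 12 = 709 / 12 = 59.08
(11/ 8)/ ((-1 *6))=-11/ 48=-0.23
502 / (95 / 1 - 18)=502 / 77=6.52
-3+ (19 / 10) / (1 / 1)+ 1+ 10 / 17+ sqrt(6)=83 / 170+ sqrt(6)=2.94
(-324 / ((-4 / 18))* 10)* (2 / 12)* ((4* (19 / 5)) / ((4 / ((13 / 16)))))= 60021 / 8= 7502.62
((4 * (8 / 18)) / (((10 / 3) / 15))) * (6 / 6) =8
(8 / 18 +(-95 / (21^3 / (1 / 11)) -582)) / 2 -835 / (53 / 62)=-13687641613 / 10798326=-1267.57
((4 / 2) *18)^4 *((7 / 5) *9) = 105815808 / 5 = 21163161.60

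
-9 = -9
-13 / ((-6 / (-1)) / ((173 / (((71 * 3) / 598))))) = -672451 / 639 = -1052.35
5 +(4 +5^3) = 134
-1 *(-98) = 98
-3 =-3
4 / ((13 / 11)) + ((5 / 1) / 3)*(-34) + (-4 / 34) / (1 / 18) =-36730 / 663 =-55.40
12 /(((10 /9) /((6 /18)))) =18 /5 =3.60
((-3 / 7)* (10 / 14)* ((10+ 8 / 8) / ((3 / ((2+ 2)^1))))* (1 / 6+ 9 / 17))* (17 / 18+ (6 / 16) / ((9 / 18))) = -238205 / 44982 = -5.30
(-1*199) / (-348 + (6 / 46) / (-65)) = 297505 / 520263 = 0.57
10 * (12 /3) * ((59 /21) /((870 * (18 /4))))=472 /16443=0.03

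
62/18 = 31/9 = 3.44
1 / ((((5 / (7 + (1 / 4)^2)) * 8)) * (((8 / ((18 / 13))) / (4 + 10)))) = 7119 / 16640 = 0.43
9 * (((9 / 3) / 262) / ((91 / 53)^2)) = 75843 / 2169622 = 0.03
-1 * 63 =-63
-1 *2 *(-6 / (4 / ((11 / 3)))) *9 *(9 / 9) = 99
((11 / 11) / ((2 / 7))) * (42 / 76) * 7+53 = 5057 / 76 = 66.54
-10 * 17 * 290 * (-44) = 2169200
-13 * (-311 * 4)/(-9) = -16172/9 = -1796.89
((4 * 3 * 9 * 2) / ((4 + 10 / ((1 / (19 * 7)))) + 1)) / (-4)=-0.04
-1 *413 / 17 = -413 / 17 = -24.29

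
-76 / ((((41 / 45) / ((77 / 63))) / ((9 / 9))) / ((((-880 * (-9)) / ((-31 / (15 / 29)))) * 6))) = 80835.18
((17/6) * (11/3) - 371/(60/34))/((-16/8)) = 8993/90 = 99.92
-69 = -69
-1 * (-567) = 567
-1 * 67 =-67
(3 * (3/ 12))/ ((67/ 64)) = 0.72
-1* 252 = -252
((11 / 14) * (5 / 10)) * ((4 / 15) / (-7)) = -11 / 735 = -0.01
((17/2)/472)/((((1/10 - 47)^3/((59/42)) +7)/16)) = -8500/2166189389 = -0.00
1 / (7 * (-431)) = -1 / 3017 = -0.00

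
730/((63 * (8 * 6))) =365/1512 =0.24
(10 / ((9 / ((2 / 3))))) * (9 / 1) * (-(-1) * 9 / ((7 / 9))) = 540 / 7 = 77.14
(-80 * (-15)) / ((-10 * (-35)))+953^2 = 6357487 / 7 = 908212.43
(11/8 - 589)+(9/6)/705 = -1104731/1880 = -587.62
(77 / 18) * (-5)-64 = -1537 / 18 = -85.39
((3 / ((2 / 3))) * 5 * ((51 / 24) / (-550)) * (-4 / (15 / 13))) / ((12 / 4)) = 221 / 2200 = 0.10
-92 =-92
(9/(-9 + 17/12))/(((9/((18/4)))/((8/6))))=-72/91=-0.79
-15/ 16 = -0.94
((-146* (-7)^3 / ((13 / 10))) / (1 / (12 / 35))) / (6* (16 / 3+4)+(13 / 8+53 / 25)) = 1635200 / 7397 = 221.06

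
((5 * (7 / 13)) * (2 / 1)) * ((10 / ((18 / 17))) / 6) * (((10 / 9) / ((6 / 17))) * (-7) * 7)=-12390875 / 9477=-1307.47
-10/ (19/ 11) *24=-138.95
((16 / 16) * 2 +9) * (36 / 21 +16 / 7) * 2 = 88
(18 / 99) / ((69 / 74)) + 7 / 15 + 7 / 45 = 9304 / 11385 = 0.82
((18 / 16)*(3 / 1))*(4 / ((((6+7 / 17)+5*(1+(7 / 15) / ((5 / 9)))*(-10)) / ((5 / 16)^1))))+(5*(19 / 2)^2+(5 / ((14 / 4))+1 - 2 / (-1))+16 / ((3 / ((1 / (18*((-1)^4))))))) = 267471475 / 586656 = 455.93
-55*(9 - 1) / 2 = -220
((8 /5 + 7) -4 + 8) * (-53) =-3339 /5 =-667.80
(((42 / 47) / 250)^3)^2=85766121 / 41119443241119384765625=0.00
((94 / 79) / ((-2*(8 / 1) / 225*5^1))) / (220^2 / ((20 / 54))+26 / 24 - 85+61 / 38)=-120555 / 4704651134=-0.00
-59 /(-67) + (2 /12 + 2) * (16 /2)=18.21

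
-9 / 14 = -0.64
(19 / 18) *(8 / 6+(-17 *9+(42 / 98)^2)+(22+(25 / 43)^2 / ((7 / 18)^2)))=-328570477 / 2446227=-134.32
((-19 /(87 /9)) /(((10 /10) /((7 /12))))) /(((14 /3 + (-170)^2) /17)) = -6783 /10058824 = -0.00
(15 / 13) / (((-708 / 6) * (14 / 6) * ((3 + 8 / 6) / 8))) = -540 / 69797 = -0.01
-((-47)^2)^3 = -10779215329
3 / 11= 0.27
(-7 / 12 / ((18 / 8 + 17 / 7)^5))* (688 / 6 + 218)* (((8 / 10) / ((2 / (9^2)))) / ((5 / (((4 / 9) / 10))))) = -120231630848 / 4822436206375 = -0.02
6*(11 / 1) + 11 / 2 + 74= 291 / 2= 145.50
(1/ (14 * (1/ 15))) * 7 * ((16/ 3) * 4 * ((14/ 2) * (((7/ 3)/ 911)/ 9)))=7840/ 24597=0.32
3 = 3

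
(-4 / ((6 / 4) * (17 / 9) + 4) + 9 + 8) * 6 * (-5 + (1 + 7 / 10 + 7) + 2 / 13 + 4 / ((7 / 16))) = 1280.02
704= 704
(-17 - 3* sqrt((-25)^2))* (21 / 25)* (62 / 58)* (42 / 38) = -1257732 / 13775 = -91.31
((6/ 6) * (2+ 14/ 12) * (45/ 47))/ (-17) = -285/ 1598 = -0.18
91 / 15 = 6.07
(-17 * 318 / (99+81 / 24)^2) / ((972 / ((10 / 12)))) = -72080 / 162994923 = -0.00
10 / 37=0.27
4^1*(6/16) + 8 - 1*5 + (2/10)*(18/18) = 47/10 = 4.70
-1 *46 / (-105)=46 / 105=0.44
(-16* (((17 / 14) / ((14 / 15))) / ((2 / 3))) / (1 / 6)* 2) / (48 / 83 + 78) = -253980 / 53263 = -4.77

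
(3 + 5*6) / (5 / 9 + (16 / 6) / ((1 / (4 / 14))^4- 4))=8569 / 149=57.51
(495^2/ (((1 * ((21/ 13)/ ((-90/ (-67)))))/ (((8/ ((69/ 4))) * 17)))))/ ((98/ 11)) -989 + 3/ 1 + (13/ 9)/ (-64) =54595439396713/ 304452288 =179323.47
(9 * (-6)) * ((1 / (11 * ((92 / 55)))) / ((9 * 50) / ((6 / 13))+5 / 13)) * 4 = -351 / 29164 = -0.01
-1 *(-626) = 626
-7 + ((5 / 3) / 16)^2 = -16103 / 2304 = -6.99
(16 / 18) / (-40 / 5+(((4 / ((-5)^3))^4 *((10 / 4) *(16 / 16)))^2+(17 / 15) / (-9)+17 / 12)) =-228881835937500000 / 1727581024168152403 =-0.13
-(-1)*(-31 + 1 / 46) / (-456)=25 / 368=0.07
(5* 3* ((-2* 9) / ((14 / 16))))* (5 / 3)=-514.29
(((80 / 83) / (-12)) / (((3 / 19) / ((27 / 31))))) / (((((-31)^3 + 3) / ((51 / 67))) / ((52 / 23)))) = 755820 / 29527302871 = 0.00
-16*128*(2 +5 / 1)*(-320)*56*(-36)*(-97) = 897098711040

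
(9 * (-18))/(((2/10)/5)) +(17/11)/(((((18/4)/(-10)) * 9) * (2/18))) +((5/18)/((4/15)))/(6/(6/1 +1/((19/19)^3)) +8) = -199034065/49104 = -4053.32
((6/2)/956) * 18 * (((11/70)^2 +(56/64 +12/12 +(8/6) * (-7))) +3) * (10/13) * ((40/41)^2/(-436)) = 11731410/27895332647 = 0.00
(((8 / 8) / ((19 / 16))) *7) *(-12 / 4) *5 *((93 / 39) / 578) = -26040 / 71383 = -0.36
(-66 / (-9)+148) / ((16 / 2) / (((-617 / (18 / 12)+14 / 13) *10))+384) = 9320000 / 23039883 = 0.40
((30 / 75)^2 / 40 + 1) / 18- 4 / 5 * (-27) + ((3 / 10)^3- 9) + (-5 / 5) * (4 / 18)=22429 / 1800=12.46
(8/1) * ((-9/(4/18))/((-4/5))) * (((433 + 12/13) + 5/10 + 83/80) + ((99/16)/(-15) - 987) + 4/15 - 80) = -26606583/104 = -255832.53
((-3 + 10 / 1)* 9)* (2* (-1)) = -126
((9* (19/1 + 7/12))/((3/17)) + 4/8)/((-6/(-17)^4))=-333833437/24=-13909726.54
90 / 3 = 30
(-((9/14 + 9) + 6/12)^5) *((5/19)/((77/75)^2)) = -26801.50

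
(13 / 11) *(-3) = -39 / 11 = -3.55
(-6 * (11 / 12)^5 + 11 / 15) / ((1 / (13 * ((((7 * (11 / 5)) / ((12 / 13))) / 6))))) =-8499974483 / 74649600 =-113.86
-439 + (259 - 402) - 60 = -642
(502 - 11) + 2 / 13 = 6385 / 13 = 491.15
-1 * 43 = -43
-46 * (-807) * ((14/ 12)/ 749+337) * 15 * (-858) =-17227632514950/ 107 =-161005911354.67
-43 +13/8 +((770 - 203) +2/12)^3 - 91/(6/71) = 19703945147/108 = 182443936.55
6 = 6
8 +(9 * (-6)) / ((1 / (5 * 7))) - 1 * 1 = -1883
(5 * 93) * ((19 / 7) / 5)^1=1767 / 7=252.43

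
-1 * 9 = -9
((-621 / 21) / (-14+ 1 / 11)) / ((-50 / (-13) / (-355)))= -233519 / 1190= -196.23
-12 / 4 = -3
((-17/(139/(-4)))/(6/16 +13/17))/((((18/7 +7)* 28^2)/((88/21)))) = 50864/212196705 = 0.00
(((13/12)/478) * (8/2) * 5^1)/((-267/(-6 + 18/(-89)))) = 5980/5679357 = 0.00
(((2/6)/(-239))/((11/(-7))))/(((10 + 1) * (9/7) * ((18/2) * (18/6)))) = 49/21081951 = 0.00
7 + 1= 8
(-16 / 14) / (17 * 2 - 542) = 2 / 889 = 0.00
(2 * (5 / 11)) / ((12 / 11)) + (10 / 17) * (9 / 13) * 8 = 5425 / 1326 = 4.09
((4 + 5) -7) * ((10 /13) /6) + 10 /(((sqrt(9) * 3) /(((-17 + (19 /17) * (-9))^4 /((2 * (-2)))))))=-1455170694370 /9771957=-148912.92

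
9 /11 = 0.82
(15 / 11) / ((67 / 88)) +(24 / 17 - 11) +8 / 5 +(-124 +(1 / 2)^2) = -2960197 / 22780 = -129.95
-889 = -889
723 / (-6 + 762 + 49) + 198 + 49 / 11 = 1800688 / 8855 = 203.35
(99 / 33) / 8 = 3 / 8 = 0.38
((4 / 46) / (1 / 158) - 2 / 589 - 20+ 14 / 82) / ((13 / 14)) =-47383182 / 7220551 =-6.56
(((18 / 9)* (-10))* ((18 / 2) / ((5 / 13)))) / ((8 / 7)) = -819 / 2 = -409.50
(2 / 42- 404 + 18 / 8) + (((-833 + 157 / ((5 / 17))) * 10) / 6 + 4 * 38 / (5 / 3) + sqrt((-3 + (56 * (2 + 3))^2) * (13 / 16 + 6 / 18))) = -339851 / 420 + 11 * sqrt(106905) / 12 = -509.45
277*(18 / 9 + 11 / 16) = 744.44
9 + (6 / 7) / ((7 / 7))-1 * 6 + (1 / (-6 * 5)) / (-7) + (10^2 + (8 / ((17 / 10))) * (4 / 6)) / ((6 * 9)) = 556349 / 96390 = 5.77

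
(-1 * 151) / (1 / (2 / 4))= -151 / 2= -75.50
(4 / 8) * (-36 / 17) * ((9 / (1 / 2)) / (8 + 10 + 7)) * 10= -648 / 85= -7.62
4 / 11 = 0.36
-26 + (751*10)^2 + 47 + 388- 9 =56400500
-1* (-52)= 52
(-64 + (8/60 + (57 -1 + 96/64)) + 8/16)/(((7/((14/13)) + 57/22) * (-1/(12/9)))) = 968/1125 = 0.86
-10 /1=-10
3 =3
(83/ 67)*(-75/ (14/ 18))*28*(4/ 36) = -24900/ 67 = -371.64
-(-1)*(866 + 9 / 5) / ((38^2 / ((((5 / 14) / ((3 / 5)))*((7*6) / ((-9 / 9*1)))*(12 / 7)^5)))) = -1349602560 / 6067327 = -222.44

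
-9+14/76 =-335/38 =-8.82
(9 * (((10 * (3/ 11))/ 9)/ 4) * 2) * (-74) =-1110/ 11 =-100.91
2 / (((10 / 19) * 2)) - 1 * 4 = -21 / 10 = -2.10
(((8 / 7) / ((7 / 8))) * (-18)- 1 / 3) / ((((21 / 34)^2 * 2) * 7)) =-2025890 / 453789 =-4.46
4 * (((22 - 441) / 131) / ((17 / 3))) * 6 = -30168 / 2227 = -13.55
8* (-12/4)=-24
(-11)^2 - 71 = 50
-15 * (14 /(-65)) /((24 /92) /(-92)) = -14812 /13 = -1139.38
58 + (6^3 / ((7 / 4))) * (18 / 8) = 2350 / 7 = 335.71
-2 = -2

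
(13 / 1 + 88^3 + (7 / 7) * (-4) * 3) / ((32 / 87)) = 59288151 / 32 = 1852754.72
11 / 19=0.58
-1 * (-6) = 6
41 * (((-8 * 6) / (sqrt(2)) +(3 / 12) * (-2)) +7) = 533 / 2-984 * sqrt(2) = -1125.09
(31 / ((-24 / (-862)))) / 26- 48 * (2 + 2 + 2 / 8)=-50287 / 312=-161.18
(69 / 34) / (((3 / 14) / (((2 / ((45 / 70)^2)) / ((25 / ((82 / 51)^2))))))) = 424365088 / 89539425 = 4.74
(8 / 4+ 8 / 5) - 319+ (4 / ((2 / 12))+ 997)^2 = 5210628 / 5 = 1042125.60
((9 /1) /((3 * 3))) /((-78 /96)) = -16 /13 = -1.23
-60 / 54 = -10 / 9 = -1.11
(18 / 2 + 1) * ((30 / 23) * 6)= 1800 / 23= 78.26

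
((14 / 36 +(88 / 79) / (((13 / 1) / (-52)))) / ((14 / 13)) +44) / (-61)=-800773 / 1214388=-0.66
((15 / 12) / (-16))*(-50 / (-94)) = -125 / 3008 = -0.04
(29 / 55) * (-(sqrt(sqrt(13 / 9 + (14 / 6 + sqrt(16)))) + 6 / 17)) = -29 * sqrt(3) * 70^(1 / 4) / 165 - 174 / 935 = -1.07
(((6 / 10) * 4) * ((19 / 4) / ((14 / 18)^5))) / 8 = 3365793 / 672280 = 5.01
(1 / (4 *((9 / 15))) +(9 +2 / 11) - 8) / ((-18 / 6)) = -211 / 396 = -0.53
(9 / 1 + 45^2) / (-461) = -2034 / 461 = -4.41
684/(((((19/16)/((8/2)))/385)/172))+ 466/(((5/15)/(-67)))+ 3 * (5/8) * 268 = 304955433/2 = 152477716.50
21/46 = 0.46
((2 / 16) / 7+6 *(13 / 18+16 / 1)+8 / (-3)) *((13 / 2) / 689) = 16411 / 17808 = 0.92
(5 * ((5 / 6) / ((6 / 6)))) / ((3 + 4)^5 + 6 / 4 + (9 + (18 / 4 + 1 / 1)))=25 / 100938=0.00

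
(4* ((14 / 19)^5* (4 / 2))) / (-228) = -1075648 / 141137643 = -0.01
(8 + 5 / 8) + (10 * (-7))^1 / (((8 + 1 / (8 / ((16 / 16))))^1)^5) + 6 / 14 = 117627779263 / 12995255000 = 9.05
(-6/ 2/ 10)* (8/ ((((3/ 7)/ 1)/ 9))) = -252/ 5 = -50.40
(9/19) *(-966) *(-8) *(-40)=-2782080/19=-146425.26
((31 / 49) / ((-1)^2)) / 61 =0.01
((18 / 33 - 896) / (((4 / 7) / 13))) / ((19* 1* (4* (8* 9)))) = -448175 / 120384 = -3.72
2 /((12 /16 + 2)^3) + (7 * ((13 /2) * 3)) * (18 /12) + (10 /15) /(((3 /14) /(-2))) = 9517265 /47916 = 198.62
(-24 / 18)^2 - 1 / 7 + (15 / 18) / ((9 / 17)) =1213 / 378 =3.21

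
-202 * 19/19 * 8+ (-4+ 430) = -1190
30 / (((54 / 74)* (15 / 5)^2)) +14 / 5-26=-7546 / 405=-18.63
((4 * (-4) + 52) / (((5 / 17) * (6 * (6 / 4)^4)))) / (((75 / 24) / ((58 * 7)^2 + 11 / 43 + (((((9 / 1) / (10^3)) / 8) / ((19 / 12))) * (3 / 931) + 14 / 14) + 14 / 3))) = 204625410098970128 / 962668546875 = 212560.61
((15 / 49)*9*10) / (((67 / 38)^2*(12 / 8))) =1299600 / 219961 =5.91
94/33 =2.85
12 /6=2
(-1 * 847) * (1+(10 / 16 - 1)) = -4235 / 8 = -529.38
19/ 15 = 1.27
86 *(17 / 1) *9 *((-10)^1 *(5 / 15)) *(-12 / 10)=52632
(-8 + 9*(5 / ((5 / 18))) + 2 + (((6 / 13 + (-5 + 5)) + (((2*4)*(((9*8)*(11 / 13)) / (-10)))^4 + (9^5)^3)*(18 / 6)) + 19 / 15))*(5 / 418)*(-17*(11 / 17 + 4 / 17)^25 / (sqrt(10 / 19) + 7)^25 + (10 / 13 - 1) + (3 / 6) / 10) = -13265196787320416986511312152890152557891492819614881684815776458451737482028716444351336945976182102266631204631601 / 9931996465393731298851655968613397428711194195954183227962185366816369975655104954823725308941307097500 + 9996806518007205338694013592689705106212737671342658300028609636675920665264129638671875*sqrt(190) / 4386601309706469473177028767882251348713078040171151959350247493625191008754555003970728881387401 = -1335602246088.25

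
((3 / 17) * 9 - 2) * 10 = -70 / 17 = -4.12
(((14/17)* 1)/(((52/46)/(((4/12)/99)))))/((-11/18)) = -322/80223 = -0.00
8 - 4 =4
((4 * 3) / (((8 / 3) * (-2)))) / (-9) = 1 / 4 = 0.25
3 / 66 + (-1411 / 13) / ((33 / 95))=-268051 / 858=-312.41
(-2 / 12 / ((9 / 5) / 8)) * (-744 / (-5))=-992 / 9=-110.22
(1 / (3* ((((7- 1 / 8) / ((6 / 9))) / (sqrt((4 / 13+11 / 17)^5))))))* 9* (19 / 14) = 6767192* sqrt(46631) / 4155636485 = 0.35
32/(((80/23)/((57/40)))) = 1311/100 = 13.11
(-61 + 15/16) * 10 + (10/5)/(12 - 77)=-312341/520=-600.66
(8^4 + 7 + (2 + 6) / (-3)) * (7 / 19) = 86107 / 57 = 1510.65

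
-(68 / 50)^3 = -39304 / 15625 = -2.52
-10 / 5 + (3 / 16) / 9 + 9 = 337 / 48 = 7.02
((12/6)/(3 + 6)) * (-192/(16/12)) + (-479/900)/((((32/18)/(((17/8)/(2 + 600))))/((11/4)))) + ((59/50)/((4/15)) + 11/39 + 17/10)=-30768101347/1202073600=-25.60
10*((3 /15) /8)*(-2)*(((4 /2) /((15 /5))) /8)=-0.04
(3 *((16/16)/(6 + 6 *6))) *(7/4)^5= 1.17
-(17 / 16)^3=-4913 / 4096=-1.20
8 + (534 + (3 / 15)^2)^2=285206.72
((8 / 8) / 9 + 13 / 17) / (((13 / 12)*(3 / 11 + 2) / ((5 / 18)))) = 2948 / 29835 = 0.10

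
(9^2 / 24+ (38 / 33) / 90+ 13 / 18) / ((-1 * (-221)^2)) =-48827 / 580231080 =-0.00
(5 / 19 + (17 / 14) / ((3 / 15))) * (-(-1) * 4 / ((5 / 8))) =5392 / 133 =40.54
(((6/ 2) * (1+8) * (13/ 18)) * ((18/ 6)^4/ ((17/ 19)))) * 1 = 60021/ 34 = 1765.32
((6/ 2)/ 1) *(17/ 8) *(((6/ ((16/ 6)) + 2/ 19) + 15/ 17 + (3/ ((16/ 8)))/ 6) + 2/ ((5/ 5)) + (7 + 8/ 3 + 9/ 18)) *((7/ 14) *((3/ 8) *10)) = 227535/ 1216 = 187.12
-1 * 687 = -687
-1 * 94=-94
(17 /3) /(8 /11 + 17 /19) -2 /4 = 6089 /2034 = 2.99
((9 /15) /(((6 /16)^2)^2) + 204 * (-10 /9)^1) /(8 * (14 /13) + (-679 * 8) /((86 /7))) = 3703934 /8178975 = 0.45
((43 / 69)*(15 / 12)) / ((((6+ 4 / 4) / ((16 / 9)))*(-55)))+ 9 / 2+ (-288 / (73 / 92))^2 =67140995140105 / 509633586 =131743.66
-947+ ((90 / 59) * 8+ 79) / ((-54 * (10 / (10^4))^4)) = -2690500001508571 / 1593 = -1688951664474.93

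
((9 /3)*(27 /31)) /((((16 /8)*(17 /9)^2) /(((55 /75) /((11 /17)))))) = 2187 /5270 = 0.41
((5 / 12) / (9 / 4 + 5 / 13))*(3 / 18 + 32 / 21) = 4615 / 17262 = 0.27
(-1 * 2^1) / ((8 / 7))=-7 / 4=-1.75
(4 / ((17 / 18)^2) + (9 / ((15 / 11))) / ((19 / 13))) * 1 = 247101 / 27455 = 9.00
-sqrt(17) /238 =-0.02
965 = 965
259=259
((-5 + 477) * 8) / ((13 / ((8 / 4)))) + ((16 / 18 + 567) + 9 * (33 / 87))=3909502 / 3393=1152.23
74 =74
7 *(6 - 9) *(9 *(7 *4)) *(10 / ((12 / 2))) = -8820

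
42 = 42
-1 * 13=-13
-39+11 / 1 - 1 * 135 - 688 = -851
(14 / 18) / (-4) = -7 / 36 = -0.19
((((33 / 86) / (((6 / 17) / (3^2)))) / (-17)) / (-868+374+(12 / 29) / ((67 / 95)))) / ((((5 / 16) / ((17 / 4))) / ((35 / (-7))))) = -3270069 / 41224186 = -0.08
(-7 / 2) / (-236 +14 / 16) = 28 / 1881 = 0.01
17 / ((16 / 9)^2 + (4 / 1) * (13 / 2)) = 1377 / 2362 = 0.58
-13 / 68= -0.19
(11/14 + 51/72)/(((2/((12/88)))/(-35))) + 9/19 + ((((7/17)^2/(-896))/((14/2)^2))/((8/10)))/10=-1338546481/432954368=-3.09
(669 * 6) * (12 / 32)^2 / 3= 6021 / 32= 188.16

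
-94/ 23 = -4.09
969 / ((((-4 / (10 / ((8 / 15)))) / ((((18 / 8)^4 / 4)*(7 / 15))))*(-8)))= 222516315 / 131072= 1697.66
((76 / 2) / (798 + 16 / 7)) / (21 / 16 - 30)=-2128 / 1285659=-0.00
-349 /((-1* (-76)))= -349 /76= -4.59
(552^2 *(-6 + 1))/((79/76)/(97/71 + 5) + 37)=-52335959040/1276633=-40995.30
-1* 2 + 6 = 4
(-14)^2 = 196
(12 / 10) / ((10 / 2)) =0.24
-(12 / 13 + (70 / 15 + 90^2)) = -316118 / 39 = -8105.59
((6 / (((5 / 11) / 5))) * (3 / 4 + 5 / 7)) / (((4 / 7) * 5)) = 1353 / 40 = 33.82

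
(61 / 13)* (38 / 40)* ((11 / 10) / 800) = 12749 / 2080000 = 0.01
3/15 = 1/5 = 0.20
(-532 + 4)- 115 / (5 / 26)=-1126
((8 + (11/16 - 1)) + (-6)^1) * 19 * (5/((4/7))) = 17955/64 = 280.55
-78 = -78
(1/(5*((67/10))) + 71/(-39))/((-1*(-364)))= -4679/951132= -0.00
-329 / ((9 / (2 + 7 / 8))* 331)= -7567 / 23832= -0.32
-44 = -44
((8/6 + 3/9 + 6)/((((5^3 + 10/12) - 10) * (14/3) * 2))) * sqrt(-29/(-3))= 23 * sqrt(87)/9730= 0.02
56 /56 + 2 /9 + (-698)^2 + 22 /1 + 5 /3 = 4385060 /9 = 487228.89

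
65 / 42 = 1.55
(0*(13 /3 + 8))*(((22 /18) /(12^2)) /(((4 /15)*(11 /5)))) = 0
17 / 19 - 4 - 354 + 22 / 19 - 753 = -21070 / 19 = -1108.95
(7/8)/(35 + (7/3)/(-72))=27/1079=0.03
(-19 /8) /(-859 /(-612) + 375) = -0.01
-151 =-151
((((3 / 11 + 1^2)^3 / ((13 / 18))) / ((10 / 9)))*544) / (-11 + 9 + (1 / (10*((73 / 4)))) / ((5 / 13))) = -1838864160 / 2612753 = -703.80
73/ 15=4.87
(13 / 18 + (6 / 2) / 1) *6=22.33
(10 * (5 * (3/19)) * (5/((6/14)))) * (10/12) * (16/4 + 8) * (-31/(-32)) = 135625/152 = 892.27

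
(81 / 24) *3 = 10.12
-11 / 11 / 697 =-1 / 697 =-0.00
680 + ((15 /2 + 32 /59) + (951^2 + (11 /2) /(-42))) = 4485620645 /4956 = 905088.91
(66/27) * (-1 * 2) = -44/9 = -4.89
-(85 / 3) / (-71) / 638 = 85 / 135894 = 0.00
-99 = -99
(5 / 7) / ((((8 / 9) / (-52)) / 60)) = -17550 / 7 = -2507.14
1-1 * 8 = -7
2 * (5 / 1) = 10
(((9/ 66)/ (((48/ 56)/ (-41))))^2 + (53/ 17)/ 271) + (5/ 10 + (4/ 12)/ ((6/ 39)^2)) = 1528942673/ 26757456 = 57.14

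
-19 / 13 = -1.46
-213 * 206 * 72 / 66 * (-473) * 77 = 1743360696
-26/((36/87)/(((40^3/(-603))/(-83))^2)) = -772096000000/7514707203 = -102.74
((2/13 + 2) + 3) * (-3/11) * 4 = -804/143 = -5.62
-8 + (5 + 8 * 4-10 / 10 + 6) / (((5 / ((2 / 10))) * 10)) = -7.83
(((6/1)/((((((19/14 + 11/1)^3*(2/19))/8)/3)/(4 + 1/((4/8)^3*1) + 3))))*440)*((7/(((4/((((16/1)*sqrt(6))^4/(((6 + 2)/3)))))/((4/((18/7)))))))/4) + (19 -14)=2881065381.39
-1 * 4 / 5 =-4 / 5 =-0.80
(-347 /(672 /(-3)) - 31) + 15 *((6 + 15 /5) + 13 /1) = 67323 /224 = 300.55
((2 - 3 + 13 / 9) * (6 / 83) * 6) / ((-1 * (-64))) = 1 / 332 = 0.00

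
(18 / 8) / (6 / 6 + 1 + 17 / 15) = 135 / 188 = 0.72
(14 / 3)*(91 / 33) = 1274 / 99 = 12.87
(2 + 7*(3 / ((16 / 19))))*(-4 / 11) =-431 / 44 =-9.80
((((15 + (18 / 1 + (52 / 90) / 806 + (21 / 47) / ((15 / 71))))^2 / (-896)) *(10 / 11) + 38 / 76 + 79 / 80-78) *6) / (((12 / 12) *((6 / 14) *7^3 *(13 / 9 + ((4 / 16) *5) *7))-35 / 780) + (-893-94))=-389378506538411 / 426896442504000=-0.91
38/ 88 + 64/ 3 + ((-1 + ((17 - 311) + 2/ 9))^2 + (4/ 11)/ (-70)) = 86915.70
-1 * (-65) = 65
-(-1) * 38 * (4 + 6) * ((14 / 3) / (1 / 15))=26600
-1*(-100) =100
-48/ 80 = -3/ 5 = -0.60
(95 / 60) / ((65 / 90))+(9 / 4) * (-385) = -44931 / 52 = -864.06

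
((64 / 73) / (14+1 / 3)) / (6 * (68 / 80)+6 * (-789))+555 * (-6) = -164768590450 / 49480057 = -3330.00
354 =354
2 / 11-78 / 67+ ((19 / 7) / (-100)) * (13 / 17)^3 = -2520672991 / 2534616700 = -0.99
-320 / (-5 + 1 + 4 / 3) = 120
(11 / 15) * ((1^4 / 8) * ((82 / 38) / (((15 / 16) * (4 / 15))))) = 451 / 570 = 0.79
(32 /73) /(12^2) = 2 /657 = 0.00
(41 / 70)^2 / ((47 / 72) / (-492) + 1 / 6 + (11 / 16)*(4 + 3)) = 0.07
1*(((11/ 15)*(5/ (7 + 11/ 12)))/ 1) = 44/ 95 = 0.46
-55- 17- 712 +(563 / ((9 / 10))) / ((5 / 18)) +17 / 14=20569 / 14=1469.21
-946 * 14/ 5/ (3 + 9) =-3311/ 15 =-220.73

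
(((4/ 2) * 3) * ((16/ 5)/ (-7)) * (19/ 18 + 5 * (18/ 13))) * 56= -238976/ 195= -1225.52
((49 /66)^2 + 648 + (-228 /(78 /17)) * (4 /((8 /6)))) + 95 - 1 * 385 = 209.47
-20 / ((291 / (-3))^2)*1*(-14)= 280 / 9409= 0.03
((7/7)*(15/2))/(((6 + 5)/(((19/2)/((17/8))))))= 570/187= 3.05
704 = 704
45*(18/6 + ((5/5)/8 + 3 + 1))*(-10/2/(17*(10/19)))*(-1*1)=48735/272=179.17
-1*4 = -4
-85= -85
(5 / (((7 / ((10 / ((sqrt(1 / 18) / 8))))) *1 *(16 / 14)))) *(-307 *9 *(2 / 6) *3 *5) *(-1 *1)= 2072250 *sqrt(2)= 2930604.05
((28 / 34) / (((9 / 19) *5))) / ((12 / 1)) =133 / 4590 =0.03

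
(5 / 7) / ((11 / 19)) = 95 / 77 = 1.23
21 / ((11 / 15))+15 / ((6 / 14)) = 700 / 11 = 63.64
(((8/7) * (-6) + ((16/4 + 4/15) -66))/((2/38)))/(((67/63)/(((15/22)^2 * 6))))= -27709695/8107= -3418.00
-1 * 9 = -9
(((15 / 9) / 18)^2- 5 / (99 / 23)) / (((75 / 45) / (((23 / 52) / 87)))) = -13087 / 3720816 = -0.00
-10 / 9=-1.11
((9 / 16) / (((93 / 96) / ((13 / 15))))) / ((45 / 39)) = 338 / 775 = 0.44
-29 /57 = -0.51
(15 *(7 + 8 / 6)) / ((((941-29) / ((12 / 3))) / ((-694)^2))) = 15051125 / 57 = 264054.82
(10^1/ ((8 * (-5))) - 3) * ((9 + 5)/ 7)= -13/ 2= -6.50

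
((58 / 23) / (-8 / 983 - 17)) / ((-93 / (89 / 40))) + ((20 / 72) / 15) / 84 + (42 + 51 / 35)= 783340245607 / 18024018264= 43.46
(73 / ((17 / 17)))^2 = 5329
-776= -776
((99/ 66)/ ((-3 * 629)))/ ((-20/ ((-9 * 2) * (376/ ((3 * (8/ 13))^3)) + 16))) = -101723/ 2415360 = -0.04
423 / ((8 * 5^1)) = 10.58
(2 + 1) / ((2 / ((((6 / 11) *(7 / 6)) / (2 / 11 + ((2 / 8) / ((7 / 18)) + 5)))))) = 49 / 299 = 0.16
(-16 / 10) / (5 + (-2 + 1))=-2 / 5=-0.40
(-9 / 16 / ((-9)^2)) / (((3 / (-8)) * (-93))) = -1 / 5022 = -0.00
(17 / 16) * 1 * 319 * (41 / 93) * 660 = 12228865 / 124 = 98619.88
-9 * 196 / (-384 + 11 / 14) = 4.60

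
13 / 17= 0.76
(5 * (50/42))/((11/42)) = 250/11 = 22.73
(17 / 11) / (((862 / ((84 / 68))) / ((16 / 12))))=14 / 4741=0.00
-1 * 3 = -3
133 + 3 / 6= 267 / 2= 133.50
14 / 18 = 7 / 9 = 0.78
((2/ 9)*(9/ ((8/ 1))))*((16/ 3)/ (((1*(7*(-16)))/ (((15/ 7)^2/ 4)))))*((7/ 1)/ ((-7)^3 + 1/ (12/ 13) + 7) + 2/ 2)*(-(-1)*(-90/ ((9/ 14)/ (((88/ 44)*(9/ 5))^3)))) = 87.40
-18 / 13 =-1.38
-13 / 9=-1.44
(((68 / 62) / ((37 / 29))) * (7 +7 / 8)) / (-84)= -1479 / 18352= -0.08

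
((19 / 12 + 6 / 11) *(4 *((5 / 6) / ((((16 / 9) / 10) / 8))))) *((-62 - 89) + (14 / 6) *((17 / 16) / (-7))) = -51036625 / 1056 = -48330.14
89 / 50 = 1.78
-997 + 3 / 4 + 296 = -2801 / 4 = -700.25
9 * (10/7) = 90/7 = 12.86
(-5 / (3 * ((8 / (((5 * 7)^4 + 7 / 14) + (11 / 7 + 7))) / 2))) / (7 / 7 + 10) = -35014795 / 616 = -56842.20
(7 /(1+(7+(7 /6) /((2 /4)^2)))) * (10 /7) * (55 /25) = 33 /19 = 1.74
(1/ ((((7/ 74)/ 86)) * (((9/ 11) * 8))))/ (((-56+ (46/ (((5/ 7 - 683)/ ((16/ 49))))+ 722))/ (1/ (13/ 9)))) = 10448097/ 72361172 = 0.14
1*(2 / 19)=2 / 19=0.11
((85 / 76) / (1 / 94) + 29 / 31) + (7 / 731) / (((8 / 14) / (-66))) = 104.96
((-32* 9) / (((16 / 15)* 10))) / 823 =-27 / 823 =-0.03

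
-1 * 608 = -608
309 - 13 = 296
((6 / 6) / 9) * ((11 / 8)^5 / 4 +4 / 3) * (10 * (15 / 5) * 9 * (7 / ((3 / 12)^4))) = 35260435 / 256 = 137736.07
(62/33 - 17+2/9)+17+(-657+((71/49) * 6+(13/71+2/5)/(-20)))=-22257665257/34442100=-646.23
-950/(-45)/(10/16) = 304/9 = 33.78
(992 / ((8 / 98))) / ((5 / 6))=72912 / 5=14582.40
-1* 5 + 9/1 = 4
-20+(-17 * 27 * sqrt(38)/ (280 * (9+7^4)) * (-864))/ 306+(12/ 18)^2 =-176/ 9+81 * sqrt(38)/ 42175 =-19.54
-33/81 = -11/27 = -0.41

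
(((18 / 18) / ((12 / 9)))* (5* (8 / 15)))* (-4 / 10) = -4 / 5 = -0.80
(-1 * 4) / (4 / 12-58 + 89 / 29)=174 / 2375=0.07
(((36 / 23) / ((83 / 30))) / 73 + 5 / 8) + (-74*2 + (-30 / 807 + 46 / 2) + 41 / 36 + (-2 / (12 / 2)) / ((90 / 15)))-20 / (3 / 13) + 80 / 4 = -170929856647 / 899688792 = -189.99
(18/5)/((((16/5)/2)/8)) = 18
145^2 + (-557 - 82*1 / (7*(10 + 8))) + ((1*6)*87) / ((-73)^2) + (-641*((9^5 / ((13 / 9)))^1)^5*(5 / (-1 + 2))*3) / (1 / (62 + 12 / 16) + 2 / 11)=-17991109770302824924114184835640071782611 / 3240980210286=-5551132251040558220599744000.00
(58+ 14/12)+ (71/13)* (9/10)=12496/195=64.08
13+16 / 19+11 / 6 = 1787 / 114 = 15.68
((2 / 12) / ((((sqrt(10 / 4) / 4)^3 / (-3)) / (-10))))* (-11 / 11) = -128* sqrt(10) / 5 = -80.95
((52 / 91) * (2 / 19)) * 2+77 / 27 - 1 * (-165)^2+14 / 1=-97704028 / 3591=-27208.03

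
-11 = -11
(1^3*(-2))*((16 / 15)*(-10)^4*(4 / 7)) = -256000 / 21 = -12190.48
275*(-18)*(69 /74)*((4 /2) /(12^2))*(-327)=6204825 /296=20962.25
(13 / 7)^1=13 / 7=1.86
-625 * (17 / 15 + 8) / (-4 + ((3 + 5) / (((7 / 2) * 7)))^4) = 98722217125 / 68981004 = 1431.15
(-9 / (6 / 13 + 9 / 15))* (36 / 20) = -351 / 23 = -15.26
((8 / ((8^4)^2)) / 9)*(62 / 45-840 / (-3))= 6331 / 424673280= 0.00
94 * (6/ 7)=564/ 7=80.57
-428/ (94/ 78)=-16692/ 47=-355.15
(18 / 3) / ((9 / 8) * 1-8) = -48 / 55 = -0.87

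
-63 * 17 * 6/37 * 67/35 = -61506/185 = -332.46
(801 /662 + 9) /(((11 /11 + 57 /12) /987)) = 13342266 /7613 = 1752.56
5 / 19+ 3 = 62 / 19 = 3.26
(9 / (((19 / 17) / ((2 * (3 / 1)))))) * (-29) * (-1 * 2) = 2802.32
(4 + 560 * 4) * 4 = 8976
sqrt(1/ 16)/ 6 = 1/ 24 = 0.04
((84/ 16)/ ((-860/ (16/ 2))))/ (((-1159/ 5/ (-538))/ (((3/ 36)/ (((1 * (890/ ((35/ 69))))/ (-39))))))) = 171353/ 816130712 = 0.00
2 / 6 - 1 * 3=-8 / 3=-2.67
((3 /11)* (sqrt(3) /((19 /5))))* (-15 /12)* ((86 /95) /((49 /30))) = -9675* sqrt(3) /194579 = -0.09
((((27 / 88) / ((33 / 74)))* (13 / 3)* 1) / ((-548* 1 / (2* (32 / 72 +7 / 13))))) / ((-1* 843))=4255 / 335385864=0.00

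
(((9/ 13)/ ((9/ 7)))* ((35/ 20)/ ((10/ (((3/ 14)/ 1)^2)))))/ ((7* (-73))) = -9/ 1062880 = -0.00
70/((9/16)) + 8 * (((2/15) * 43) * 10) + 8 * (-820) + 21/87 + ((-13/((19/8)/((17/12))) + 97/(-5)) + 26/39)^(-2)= -88894910557180/14873711661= -5976.65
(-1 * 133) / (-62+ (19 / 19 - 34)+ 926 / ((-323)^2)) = 13875757 / 9910329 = 1.40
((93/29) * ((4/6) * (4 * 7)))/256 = 217/928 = 0.23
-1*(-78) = 78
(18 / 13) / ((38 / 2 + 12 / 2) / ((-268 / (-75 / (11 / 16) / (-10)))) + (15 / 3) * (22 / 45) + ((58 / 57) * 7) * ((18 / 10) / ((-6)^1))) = -11342430 / 5816447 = -1.95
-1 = -1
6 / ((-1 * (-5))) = 6 / 5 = 1.20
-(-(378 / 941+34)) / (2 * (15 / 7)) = 8.03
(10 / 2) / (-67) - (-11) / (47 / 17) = 12294 / 3149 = 3.90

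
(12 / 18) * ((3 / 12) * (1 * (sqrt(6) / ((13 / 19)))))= 19 * sqrt(6) / 78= 0.60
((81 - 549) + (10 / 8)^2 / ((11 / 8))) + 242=-4947 / 22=-224.86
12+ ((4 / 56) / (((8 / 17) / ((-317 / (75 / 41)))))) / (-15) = 1732949 / 126000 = 13.75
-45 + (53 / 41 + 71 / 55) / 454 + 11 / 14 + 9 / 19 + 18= -3504101737 / 136161410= -25.73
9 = 9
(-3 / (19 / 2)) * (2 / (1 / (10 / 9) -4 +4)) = -40 / 57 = -0.70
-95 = -95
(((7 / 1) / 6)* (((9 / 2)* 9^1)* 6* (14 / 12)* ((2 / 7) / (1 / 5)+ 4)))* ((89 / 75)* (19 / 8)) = 2024127 / 400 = 5060.32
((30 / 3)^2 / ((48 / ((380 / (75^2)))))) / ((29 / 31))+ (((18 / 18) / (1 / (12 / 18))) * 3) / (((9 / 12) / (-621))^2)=5368123309 / 3915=1371168.15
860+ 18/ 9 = 862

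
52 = 52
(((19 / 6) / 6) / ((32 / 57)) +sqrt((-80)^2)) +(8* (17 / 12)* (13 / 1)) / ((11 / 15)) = 1190531 / 4224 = 281.85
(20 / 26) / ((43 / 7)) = 70 / 559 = 0.13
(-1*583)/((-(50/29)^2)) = 490303/2500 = 196.12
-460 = -460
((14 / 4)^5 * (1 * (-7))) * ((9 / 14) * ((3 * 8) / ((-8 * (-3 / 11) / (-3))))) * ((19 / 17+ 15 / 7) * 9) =622533681 / 272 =2288726.77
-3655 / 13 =-281.15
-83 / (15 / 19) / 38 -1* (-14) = 337 / 30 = 11.23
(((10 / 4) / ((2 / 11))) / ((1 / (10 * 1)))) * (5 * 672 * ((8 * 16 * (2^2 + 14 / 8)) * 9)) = 3060288000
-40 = -40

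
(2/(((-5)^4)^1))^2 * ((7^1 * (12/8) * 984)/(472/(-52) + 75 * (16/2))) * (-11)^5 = -43263452232/1500390625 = -28.83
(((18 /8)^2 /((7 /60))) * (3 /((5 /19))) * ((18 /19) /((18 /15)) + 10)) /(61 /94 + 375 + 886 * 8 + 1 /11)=77263065 /108045098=0.72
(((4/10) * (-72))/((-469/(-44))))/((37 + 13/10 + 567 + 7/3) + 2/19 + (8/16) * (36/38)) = -722304/162593389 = -0.00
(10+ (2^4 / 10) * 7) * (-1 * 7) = -742 / 5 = -148.40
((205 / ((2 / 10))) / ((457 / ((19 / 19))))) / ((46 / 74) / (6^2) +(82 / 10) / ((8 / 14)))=3413250 / 21864251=0.16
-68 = -68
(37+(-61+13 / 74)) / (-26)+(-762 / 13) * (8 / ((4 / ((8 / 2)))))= -69265 / 148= -468.01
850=850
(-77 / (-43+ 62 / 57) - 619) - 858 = -3524164 / 2389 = -1475.16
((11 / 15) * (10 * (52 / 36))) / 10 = 143 / 135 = 1.06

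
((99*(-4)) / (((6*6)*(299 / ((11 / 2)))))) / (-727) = 121 / 434746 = 0.00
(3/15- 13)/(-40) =8/25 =0.32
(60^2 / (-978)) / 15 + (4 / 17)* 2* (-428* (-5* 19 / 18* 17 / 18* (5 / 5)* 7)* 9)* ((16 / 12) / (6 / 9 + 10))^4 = 11413945 / 751104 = 15.20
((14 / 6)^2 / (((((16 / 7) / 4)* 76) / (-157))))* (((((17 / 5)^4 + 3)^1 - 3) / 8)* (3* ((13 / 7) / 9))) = -8352851689 / 41040000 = -203.53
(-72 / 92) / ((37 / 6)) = -108 / 851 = -0.13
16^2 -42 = 214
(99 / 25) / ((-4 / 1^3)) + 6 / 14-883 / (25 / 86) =-2126657 / 700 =-3038.08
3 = 3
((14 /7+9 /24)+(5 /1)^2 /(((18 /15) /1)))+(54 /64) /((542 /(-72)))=75109 /3252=23.10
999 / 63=111 / 7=15.86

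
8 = 8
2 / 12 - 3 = -17 / 6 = -2.83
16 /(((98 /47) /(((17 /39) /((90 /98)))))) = 6392 /1755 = 3.64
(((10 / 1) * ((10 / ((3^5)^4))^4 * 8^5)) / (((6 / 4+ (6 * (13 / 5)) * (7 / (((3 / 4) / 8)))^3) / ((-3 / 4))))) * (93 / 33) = -253952000000 / 35194661903797512399306547760438149872649148919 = -0.00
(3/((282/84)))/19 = 42/893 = 0.05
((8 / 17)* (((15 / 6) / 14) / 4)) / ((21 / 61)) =305 / 4998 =0.06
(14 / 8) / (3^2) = 0.19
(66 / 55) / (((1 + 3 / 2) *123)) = 4 / 1025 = 0.00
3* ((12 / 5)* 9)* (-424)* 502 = -68962752 / 5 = -13792550.40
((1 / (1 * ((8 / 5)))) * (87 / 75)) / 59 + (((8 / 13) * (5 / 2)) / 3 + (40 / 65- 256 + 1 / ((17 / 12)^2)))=-6765896981 / 26599560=-254.36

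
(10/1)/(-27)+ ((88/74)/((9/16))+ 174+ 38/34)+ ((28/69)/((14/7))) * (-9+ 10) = 69162905/390609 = 177.06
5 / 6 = 0.83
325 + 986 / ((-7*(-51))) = 6883 / 21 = 327.76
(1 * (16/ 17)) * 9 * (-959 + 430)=-76176/ 17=-4480.94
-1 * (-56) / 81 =56 / 81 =0.69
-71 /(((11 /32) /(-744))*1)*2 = 307339.64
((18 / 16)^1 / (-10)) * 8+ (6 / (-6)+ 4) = 21 / 10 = 2.10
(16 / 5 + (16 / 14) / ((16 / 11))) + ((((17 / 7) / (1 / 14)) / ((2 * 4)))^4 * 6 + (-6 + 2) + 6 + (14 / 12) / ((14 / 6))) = 8798761 / 4480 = 1964.01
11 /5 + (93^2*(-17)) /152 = -733493 /760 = -965.12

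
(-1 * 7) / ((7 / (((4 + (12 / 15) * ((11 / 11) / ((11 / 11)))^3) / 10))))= -12 / 25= -0.48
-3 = -3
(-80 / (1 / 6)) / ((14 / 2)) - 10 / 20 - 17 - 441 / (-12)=-1381 / 28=-49.32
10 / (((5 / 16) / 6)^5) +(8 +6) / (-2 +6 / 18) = 16307448702 / 625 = 26091917.92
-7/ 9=-0.78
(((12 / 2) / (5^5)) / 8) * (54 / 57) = 0.00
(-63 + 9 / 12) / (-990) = 83 / 1320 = 0.06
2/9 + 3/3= 11/9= 1.22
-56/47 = -1.19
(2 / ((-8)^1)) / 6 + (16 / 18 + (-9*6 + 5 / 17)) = -64699 / 1224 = -52.86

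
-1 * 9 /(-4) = 9 /4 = 2.25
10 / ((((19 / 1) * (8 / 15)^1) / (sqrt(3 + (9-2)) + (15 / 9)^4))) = 10.74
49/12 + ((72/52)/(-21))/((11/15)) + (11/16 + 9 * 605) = 261846269/48048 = 5449.68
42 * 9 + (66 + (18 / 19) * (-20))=8076 / 19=425.05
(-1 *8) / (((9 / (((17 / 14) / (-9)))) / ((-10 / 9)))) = -680 / 5103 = -0.13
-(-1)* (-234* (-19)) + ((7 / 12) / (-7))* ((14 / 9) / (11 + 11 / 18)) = 2787635 / 627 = 4445.99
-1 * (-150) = 150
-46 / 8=-23 / 4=-5.75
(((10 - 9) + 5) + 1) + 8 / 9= 7.89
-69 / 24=-23 / 8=-2.88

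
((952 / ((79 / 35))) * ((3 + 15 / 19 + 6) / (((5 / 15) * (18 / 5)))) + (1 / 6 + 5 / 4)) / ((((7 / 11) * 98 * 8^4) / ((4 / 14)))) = 682007887 / 177138941952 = 0.00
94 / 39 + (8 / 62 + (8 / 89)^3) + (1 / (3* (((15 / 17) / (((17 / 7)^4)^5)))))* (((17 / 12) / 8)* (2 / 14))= 333697999069902722601493682396828363 / 685516090725542490544967971680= 486783.61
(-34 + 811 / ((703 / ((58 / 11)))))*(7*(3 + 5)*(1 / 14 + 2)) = -25042544 / 7733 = -3238.40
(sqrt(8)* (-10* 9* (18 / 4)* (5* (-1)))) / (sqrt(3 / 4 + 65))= 8100* sqrt(526) / 263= 706.35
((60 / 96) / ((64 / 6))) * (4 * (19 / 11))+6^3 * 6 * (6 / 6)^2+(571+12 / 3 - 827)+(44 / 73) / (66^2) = 1044.40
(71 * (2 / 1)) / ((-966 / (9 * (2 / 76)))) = -0.03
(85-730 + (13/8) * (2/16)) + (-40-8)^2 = 106189/64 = 1659.20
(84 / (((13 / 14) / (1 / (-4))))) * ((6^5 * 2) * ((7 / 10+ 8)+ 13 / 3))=-4584011.82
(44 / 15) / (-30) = -0.10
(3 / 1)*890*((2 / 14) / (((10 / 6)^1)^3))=14418 / 175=82.39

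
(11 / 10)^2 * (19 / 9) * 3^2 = 2299 / 100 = 22.99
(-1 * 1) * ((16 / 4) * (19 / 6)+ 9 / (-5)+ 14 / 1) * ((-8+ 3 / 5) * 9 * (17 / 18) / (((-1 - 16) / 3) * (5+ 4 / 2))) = -13801 / 350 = -39.43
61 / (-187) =-61 / 187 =-0.33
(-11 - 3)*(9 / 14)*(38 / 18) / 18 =-19 / 18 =-1.06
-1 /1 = -1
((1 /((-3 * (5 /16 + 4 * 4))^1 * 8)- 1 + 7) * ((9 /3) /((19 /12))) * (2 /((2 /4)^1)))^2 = 5645418496 /2732409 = 2066.10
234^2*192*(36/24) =15769728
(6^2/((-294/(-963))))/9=642/49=13.10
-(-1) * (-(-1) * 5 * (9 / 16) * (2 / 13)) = 45 / 104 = 0.43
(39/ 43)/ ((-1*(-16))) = 39/ 688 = 0.06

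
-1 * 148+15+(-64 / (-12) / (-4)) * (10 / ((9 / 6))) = -1277 / 9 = -141.89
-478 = -478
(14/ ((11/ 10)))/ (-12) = -35/ 33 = -1.06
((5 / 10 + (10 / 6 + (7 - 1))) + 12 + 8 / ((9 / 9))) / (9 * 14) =169 / 756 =0.22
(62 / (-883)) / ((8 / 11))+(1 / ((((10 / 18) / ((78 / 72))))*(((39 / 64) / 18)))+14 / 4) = 1077321 / 17660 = 61.00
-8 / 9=-0.89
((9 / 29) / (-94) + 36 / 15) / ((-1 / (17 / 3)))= -185113 / 13630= -13.58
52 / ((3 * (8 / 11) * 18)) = 143 / 108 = 1.32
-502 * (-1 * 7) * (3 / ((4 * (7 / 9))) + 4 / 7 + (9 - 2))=59989 / 2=29994.50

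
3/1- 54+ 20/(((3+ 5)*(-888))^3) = -4571082326021/89629065216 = -51.00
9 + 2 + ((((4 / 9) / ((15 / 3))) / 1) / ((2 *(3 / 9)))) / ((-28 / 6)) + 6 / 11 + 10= 8284 / 385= 21.52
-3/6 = -1/2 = -0.50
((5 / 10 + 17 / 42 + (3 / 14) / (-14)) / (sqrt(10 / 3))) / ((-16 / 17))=-8891 * sqrt(30) / 94080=-0.52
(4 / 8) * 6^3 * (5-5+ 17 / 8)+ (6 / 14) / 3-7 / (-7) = 3229 / 14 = 230.64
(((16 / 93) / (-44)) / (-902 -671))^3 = 64 / 4166899912764642339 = 0.00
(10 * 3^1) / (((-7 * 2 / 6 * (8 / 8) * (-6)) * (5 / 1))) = 3 / 7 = 0.43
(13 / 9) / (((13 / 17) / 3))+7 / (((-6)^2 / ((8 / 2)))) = 6.44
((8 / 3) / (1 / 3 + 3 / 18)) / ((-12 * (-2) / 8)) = 16 / 9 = 1.78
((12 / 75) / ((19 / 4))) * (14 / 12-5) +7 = 9791 / 1425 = 6.87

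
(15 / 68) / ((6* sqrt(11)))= 5* sqrt(11) / 1496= 0.01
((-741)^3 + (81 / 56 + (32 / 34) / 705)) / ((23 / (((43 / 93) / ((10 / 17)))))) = -11742191079995197 / 844477200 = -13904686.92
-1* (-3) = 3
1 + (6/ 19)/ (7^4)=45625/ 45619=1.00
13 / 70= 0.19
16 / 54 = 8 / 27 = 0.30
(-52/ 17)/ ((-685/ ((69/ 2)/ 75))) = 598/ 291125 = 0.00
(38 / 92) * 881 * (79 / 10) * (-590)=-78020479 / 46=-1696097.37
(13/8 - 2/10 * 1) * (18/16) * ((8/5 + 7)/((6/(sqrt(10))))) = 7353 * sqrt(10)/3200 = 7.27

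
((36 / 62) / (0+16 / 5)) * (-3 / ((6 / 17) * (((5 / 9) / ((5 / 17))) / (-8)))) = 405 / 62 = 6.53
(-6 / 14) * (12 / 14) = -18 / 49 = -0.37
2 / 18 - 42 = -377 / 9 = -41.89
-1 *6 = -6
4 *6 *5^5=75000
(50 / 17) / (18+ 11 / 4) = 200 / 1411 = 0.14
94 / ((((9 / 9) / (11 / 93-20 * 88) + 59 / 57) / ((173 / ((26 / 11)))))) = 834406984653 / 125465210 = 6650.50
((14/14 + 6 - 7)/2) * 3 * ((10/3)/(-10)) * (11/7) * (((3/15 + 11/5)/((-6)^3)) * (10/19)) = 0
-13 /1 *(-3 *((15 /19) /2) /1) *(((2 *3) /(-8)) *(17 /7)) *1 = -29835 /1064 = -28.04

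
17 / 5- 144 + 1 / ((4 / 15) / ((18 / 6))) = -2587 / 20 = -129.35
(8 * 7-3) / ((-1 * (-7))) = 53 / 7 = 7.57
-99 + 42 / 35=-97.80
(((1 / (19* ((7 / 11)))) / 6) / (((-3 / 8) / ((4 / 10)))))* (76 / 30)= -176 / 4725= -0.04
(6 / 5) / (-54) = -1 / 45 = -0.02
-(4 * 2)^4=-4096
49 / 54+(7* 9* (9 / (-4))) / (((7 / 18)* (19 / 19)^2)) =-9817 / 27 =-363.59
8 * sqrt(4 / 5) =16 * sqrt(5) / 5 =7.16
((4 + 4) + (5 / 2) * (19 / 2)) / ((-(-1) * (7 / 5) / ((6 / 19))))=1905 / 266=7.16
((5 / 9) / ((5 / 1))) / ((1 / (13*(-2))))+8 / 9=-2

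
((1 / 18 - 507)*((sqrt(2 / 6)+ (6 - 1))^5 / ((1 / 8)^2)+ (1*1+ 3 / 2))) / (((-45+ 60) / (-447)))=251267401600*sqrt(3) / 243+ 1110336396625 / 324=5217943223.56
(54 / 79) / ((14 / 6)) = 162 / 553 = 0.29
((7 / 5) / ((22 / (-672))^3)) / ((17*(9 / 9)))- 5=-266097067 / 113135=-2352.03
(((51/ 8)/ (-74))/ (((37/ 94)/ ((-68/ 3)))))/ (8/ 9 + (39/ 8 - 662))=-488988/ 64683881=-0.01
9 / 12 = 3 / 4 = 0.75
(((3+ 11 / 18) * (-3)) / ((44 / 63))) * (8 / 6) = -455 / 22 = -20.68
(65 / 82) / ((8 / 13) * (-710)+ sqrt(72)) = -299975 / 165282439 - 32955 * sqrt(2) / 1322259512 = -0.00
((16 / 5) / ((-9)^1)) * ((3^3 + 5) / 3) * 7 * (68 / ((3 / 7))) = -1705984 / 405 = -4212.31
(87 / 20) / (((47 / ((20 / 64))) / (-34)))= -1479 / 1504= -0.98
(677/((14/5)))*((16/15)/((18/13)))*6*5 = 352040/63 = 5587.94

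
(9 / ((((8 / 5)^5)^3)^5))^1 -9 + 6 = -3.00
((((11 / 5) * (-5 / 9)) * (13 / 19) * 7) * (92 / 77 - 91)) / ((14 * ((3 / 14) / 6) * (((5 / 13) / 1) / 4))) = 623272 / 57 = 10934.60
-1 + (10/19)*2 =1/19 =0.05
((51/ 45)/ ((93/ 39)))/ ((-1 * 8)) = -221/ 3720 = -0.06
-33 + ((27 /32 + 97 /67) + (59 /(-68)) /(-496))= -30.71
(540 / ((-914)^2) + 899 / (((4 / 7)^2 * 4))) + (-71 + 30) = 8651996163 / 13366336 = 647.30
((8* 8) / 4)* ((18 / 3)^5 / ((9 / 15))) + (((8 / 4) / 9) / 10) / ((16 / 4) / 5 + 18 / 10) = 24261121 / 117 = 207360.01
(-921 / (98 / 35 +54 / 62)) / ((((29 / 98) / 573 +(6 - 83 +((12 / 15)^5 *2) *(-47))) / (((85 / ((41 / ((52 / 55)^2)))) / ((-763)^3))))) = -4700148417900000 / 484076680671203556521123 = -0.00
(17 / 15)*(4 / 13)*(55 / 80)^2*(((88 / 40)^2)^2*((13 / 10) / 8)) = 30116537 / 48000000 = 0.63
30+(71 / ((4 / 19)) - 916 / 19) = 24247 / 76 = 319.04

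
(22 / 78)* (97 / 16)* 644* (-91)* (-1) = 1202509 / 12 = 100209.08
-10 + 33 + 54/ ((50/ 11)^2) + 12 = 47017/ 1250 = 37.61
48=48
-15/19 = -0.79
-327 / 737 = -0.44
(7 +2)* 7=63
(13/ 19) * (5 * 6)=390/ 19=20.53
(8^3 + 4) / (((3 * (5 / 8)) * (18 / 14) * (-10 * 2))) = -2408 / 225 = -10.70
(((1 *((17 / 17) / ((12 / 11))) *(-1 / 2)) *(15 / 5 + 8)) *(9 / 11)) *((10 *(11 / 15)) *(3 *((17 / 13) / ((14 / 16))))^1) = -12342 / 91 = -135.63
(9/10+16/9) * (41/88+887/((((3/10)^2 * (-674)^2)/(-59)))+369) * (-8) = -7981218080993/1011899790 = -7887.36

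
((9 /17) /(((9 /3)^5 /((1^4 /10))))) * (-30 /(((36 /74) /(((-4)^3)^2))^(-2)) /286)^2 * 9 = 98415 /22923329524157295011823616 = 0.00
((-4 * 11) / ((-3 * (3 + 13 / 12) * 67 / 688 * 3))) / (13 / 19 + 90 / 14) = 2432 / 1407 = 1.73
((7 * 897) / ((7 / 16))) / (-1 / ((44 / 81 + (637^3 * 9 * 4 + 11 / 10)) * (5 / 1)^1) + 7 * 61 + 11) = 173353914440653 / 5290483174819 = 32.77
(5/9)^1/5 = 1/9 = 0.11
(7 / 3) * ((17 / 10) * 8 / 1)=476 / 15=31.73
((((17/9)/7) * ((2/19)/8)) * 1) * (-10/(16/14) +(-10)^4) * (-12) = -679405/1596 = -425.69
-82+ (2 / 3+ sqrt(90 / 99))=-244 / 3+ sqrt(110) / 11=-80.38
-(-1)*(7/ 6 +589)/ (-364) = -3541/ 2184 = -1.62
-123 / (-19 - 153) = 0.72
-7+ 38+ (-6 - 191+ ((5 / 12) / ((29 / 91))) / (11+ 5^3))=-7855993 / 47328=-165.99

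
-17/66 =-0.26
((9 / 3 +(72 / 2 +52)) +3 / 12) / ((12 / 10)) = 1825 / 24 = 76.04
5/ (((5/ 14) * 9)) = 14/ 9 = 1.56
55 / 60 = 11 / 12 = 0.92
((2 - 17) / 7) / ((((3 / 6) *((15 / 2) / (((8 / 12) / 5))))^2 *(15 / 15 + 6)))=-64 / 165375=-0.00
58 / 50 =29 / 25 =1.16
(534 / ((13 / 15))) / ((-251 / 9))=-72090 / 3263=-22.09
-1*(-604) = 604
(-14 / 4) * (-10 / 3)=35 / 3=11.67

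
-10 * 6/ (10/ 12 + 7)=-360/ 47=-7.66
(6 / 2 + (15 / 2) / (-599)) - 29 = -31163 / 1198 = -26.01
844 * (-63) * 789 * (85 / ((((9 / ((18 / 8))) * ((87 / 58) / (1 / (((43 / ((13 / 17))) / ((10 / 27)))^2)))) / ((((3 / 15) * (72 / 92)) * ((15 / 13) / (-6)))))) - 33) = 9008041133285684 / 6506631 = 1384440140.11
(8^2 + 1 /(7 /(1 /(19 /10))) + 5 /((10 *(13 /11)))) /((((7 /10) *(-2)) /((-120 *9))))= 602194500 /12103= 49755.80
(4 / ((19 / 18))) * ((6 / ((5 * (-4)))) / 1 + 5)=1692 / 95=17.81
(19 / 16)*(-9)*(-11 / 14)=1881 / 224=8.40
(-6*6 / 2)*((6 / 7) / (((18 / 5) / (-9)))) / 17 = 270 / 119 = 2.27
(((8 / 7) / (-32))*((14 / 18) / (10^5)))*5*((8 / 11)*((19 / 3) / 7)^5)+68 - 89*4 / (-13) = 95.38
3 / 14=0.21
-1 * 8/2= -4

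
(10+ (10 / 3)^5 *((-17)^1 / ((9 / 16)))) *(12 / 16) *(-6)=13589065 / 243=55922.08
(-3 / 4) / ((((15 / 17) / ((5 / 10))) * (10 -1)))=-17 / 360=-0.05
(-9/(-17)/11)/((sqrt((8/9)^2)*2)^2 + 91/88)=5832/508283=0.01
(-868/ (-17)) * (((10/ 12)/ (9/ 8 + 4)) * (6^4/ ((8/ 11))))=10311840/ 697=14794.61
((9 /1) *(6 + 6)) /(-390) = -18 /65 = -0.28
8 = 8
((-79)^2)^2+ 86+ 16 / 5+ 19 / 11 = 2142259456 / 55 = 38950171.93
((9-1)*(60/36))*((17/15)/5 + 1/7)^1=1552/315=4.93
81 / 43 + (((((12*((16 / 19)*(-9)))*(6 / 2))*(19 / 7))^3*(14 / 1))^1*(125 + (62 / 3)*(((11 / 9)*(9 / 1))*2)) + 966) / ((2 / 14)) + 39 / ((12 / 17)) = -27779968459258051 / 1204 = -23073063504367.15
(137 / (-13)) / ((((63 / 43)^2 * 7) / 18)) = -506626 / 40131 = -12.62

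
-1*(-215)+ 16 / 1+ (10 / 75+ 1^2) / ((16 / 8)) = 6947 / 30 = 231.57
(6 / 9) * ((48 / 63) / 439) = 32 / 27657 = 0.00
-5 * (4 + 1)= -25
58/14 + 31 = 246/7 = 35.14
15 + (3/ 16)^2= 3849/ 256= 15.04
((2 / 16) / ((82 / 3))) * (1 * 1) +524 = 343747 / 656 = 524.00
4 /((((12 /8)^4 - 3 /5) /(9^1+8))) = 320 /21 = 15.24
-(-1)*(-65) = -65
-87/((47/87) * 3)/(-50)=2523/2350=1.07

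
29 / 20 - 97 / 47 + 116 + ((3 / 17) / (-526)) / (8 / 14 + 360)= 611991843191 / 5303857880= 115.39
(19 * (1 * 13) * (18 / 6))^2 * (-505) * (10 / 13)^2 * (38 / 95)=-65629800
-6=-6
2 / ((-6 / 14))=-14 / 3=-4.67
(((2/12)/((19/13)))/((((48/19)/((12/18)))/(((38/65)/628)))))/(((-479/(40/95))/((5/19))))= -1/154316556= -0.00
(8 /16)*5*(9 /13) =45 /26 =1.73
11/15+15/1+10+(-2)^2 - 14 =236/15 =15.73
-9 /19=-0.47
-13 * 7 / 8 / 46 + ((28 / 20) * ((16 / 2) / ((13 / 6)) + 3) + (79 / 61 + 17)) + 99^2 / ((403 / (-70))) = -1674.99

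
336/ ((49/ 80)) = 548.57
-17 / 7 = -2.43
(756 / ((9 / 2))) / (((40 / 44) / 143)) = 132132 / 5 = 26426.40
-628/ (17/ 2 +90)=-1256/ 197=-6.38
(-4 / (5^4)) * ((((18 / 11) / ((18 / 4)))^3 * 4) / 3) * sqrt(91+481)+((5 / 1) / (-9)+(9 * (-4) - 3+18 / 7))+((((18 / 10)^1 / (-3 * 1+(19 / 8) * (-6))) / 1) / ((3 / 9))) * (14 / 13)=-37.33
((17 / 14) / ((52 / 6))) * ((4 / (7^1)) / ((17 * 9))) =1 / 1911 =0.00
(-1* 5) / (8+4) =-5 / 12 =-0.42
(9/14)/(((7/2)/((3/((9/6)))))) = 18/49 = 0.37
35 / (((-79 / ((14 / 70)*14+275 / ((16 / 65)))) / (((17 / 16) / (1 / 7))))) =-74635967 / 20224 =-3690.47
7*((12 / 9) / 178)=14 / 267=0.05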